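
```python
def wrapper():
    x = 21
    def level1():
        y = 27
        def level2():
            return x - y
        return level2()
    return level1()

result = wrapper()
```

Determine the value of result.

Step 1: x = 21 in wrapper. y = 27 in level1.
Step 2: level2() reads x = 21 and y = 27 from enclosing scopes.
Step 3: result = 21 - 27 = -6

The answer is -6.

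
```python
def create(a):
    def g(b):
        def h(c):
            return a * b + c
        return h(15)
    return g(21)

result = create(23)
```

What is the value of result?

Step 1: a = 23, b = 21, c = 15.
Step 2: h() computes a * b + c = 23 * 21 + 15 = 498.
Step 3: result = 498

The answer is 498.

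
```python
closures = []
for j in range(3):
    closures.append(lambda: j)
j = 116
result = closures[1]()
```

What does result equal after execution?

Step 1: Lambdas capture the variable j by reference, not by value.
Step 2: After the loop, j is reassigned to 116.
Step 3: closures[1]() looks up the current j = 116. result = 116

The answer is 116.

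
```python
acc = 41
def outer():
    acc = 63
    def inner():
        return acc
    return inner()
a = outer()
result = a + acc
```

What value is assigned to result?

Step 1: outer() has local acc = 63. inner() reads from enclosing.
Step 2: outer() returns 63. Global acc = 41 unchanged.
Step 3: result = 63 + 41 = 104

The answer is 104.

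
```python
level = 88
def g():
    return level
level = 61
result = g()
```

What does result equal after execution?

Step 1: level is first set to 88, then reassigned to 61.
Step 2: g() is called after the reassignment, so it looks up the current global level = 61.
Step 3: result = 61

The answer is 61.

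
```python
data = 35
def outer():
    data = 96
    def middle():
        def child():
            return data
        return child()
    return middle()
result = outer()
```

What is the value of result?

Step 1: outer() defines data = 96. middle() and child() have no local data.
Step 2: child() checks local (none), enclosing middle() (none), enclosing outer() and finds data = 96.
Step 3: result = 96

The answer is 96.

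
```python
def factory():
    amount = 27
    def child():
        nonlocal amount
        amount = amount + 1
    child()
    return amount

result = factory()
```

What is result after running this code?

Step 1: factory() sets amount = 27.
Step 2: child() uses nonlocal to modify amount in factory's scope: amount = 27 + 1 = 28.
Step 3: factory() returns the modified amount = 28

The answer is 28.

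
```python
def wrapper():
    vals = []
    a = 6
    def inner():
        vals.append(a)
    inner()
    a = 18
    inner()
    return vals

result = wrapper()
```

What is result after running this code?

Step 1: a = 6. inner() appends current a to vals.
Step 2: First inner(): appends 6. Then a = 18.
Step 3: Second inner(): appends 18 (closure sees updated a). result = [6, 18]

The answer is [6, 18].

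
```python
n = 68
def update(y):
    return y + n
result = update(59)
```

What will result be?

Step 1: n = 68 is defined globally.
Step 2: update(59) uses parameter y = 59 and looks up n from global scope = 68.
Step 3: result = 59 + 68 = 127

The answer is 127.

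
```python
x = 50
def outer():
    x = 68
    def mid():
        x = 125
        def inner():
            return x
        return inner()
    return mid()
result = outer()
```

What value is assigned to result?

Step 1: Three levels of shadowing: global 50, outer 68, mid 125.
Step 2: inner() finds x = 125 in enclosing mid() scope.
Step 3: result = 125

The answer is 125.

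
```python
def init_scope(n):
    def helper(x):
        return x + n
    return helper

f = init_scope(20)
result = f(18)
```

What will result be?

Step 1: init_scope(20) creates a closure that captures n = 20.
Step 2: f(18) calls the closure with x = 18, returning 18 + 20 = 38.
Step 3: result = 38

The answer is 38.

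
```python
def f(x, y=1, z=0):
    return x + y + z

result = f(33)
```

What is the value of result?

Step 1: f(33) uses defaults y = 1, z = 0.
Step 2: Returns 33 + 1 + 0 = 34.
Step 3: result = 34

The answer is 34.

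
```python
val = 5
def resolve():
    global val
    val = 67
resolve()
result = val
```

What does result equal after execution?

Step 1: val = 5 globally.
Step 2: resolve() declares global val and sets it to 67.
Step 3: After resolve(), global val = 67. result = 67

The answer is 67.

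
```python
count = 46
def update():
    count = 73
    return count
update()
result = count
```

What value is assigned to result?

Step 1: count = 46 globally.
Step 2: update() creates a LOCAL count = 73 (no global keyword!).
Step 3: The global count is unchanged. result = 46

The answer is 46.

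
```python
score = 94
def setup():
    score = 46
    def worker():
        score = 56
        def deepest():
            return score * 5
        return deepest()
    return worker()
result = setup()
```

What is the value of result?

Step 1: deepest() looks up score through LEGB: not local, finds score = 56 in enclosing worker().
Step 2: Returns 56 * 5 = 280.
Step 3: result = 280

The answer is 280.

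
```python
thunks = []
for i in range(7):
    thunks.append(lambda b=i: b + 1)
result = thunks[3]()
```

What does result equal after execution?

Step 1: Default argument b=i captures i's value at definition time.
Step 2: thunks[3] was defined when i = 3, so b defaults to 3.
Step 3: result = 3 + 1 = 4 (default arg fixes the late binding issue)

The answer is 4.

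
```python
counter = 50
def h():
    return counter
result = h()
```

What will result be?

Step 1: counter = 50 is defined in the global scope.
Step 2: h() looks up counter. No local counter exists, so Python checks the global scope via LEGB rule and finds counter = 50.
Step 3: result = 50

The answer is 50.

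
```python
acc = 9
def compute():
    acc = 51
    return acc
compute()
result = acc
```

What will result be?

Step 1: Global acc = 9.
Step 2: compute() creates local acc = 51 (shadow, not modification).
Step 3: After compute() returns, global acc is unchanged. result = 9

The answer is 9.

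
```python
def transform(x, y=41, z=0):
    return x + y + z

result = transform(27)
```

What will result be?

Step 1: transform(27) uses defaults y = 41, z = 0.
Step 2: Returns 27 + 41 + 0 = 68.
Step 3: result = 68

The answer is 68.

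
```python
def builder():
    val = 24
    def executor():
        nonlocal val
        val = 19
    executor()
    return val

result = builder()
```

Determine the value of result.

Step 1: builder() sets val = 24.
Step 2: executor() uses nonlocal to reassign val = 19.
Step 3: result = 19

The answer is 19.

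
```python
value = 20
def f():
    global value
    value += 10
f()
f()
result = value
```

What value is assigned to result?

Step 1: value = 20.
Step 2: First f(): value = 20 + 10 = 30.
Step 3: Second f(): value = 30 + 10 = 40. result = 40

The answer is 40.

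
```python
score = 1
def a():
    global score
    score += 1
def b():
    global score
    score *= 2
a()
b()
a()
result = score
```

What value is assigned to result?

Step 1: score = 1.
Step 2: a(): score = 1 + 1 = 2.
Step 3: b(): score = 2 * 2 = 4.
Step 4: a(): score = 4 + 1 = 5

The answer is 5.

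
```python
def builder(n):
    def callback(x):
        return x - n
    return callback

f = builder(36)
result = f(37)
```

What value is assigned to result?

Step 1: builder(36) creates a closure capturing n = 36.
Step 2: f(37) computes 37 - 36 = 1.
Step 3: result = 1

The answer is 1.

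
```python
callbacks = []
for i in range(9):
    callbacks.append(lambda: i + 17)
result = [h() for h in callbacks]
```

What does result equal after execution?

Step 1: All lambdas capture i by reference. After the loop, i = 8.
Step 2: Each call returns 8 + 17 = 25.
Step 3: result = [25, 25, 25, 25, 25, 25, 25, 25, 25]

The answer is [25, 25, 25, 25, 25, 25, 25, 25, 25].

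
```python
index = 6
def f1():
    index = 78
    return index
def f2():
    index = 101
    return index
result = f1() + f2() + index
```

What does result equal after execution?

Step 1: Each function shadows global index with its own local.
Step 2: f1() returns 78, f2() returns 101.
Step 3: Global index = 6 is unchanged. result = 78 + 101 + 6 = 185

The answer is 185.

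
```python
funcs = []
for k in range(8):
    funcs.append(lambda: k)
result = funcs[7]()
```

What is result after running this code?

Step 1: The loop creates 8 lambdas, all referencing the same variable k.
Step 2: After the loop, k = 7 (final value).
Step 3: funcs[7]() looks up k at call time and finds 7. This is the late binding gotcha. result = 7

The answer is 7.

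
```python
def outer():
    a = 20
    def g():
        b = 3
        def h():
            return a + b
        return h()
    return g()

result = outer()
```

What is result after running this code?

Step 1: outer() defines a = 20. g() defines b = 3.
Step 2: h() accesses both from enclosing scopes: a = 20, b = 3.
Step 3: result = 20 + 3 = 23

The answer is 23.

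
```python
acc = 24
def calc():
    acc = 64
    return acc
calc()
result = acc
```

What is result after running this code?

Step 1: acc = 24 globally.
Step 2: calc() creates a LOCAL acc = 64 (no global keyword!).
Step 3: The global acc is unchanged. result = 24

The answer is 24.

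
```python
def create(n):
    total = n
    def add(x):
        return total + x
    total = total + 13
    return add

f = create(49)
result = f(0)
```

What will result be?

Step 1: create(49) sets total = 49, then total = 49 + 13 = 62.
Step 2: Closures capture by reference, so add sees total = 62.
Step 3: f(0) returns 62 + 0 = 62

The answer is 62.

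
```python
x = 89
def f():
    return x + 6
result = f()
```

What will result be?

Step 1: x = 89 is defined globally.
Step 2: f() looks up x from global scope = 89, then computes 89 + 6 = 95.
Step 3: result = 95

The answer is 95.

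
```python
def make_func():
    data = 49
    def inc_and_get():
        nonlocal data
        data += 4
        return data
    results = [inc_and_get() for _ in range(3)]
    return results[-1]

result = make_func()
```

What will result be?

Step 1: data = 49.
Step 2: Three calls to inc_and_get(), each adding 4.
Step 3: Last value = 49 + 4 * 3 = 61

The answer is 61.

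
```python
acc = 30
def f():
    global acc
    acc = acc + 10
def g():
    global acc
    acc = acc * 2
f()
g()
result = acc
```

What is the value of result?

Step 1: acc = 30.
Step 2: f() adds 10: acc = 30 + 10 = 40.
Step 3: g() doubles: acc = 40 * 2 = 80.
Step 4: result = 80

The answer is 80.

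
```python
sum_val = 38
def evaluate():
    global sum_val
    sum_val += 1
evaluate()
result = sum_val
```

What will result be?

Step 1: sum_val = 38 globally.
Step 2: evaluate() modifies global sum_val: sum_val += 1 = 39.
Step 3: result = 39

The answer is 39.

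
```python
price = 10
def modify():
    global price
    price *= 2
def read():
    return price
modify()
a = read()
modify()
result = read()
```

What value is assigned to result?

Step 1: price = 10.
Step 2: First modify(): price = 10 * 2 = 20.
Step 3: Second modify(): price = 20 * 2 = 40.
Step 4: read() returns 40

The answer is 40.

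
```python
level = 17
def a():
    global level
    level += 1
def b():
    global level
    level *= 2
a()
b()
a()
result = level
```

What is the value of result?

Step 1: level = 17.
Step 2: a(): level = 17 + 1 = 18.
Step 3: b(): level = 18 * 2 = 36.
Step 4: a(): level = 36 + 1 = 37

The answer is 37.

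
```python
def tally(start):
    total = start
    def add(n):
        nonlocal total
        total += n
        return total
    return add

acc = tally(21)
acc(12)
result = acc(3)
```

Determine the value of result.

Step 1: tally(21) creates closure with total = 21.
Step 2: First acc(12): total = 21 + 12 = 33.
Step 3: Second acc(3): total = 33 + 3 = 36. result = 36

The answer is 36.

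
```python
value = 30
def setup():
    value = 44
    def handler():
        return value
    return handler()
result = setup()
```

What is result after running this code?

Step 1: value = 30 globally, but setup() defines value = 44 locally.
Step 2: handler() looks up value. Not in local scope, so checks enclosing scope (setup) and finds value = 44.
Step 3: result = 44

The answer is 44.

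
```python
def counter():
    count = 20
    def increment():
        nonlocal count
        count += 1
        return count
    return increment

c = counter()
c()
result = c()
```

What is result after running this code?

Step 1: counter() creates closure with count = 20.
Step 2: Each c() call increments count via nonlocal. After 2 calls: 20 + 2 = 22.
Step 3: result = 22

The answer is 22.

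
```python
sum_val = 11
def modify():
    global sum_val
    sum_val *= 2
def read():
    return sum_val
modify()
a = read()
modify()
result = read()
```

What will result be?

Step 1: sum_val = 11.
Step 2: First modify(): sum_val = 11 * 2 = 22.
Step 3: Second modify(): sum_val = 22 * 2 = 44.
Step 4: read() returns 44

The answer is 44.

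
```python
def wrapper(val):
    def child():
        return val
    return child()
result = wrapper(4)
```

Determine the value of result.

Step 1: wrapper(4) binds parameter val = 4.
Step 2: child() looks up val in enclosing scope and finds the parameter val = 4.
Step 3: result = 4

The answer is 4.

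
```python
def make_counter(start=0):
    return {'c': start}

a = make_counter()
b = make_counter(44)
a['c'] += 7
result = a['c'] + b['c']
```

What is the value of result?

Step 1: make_counter() returns a new dict each call (immutable default 0).
Step 2: a = {'c': 0}, b = {'c': 44}.
Step 3: a['c'] += 7 = 7. result = 7 + 44 = 51

The answer is 51.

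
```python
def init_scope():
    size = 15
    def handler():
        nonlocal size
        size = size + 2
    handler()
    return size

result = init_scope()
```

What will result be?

Step 1: init_scope() sets size = 15.
Step 2: handler() uses nonlocal to modify size in init_scope's scope: size = 15 + 2 = 17.
Step 3: init_scope() returns the modified size = 17

The answer is 17.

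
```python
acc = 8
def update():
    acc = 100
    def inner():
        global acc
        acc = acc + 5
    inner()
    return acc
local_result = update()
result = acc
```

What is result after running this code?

Step 1: Global acc = 8. update() creates local acc = 100.
Step 2: inner() declares global acc and adds 5: global acc = 8 + 5 = 13.
Step 3: update() returns its local acc = 100 (unaffected by inner).
Step 4: result = global acc = 13

The answer is 13.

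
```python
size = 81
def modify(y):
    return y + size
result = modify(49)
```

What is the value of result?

Step 1: size = 81 is defined globally.
Step 2: modify(49) uses parameter y = 49 and looks up size from global scope = 81.
Step 3: result = 49 + 81 = 130

The answer is 130.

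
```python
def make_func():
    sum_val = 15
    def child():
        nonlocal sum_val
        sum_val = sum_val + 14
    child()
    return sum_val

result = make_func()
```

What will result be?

Step 1: make_func() sets sum_val = 15.
Step 2: child() uses nonlocal to modify sum_val in make_func's scope: sum_val = 15 + 14 = 29.
Step 3: make_func() returns the modified sum_val = 29

The answer is 29.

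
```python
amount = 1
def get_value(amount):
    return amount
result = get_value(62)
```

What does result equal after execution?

Step 1: Global amount = 1.
Step 2: get_value(62) takes parameter amount = 62, which shadows the global.
Step 3: result = 62

The answer is 62.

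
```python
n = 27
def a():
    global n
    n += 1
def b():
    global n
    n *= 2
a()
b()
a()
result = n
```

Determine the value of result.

Step 1: n = 27.
Step 2: a(): n = 27 + 1 = 28.
Step 3: b(): n = 28 * 2 = 56.
Step 4: a(): n = 56 + 1 = 57

The answer is 57.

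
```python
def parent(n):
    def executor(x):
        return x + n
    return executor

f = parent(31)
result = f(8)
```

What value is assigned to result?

Step 1: parent(31) creates a closure that captures n = 31.
Step 2: f(8) calls the closure with x = 8, returning 8 + 31 = 39.
Step 3: result = 39

The answer is 39.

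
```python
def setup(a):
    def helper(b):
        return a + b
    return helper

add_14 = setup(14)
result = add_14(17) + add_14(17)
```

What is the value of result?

Step 1: add_14 captures a = 14.
Step 2: add_14(17) = 14 + 17 = 31, called twice.
Step 3: result = 31 + 31 = 62

The answer is 62.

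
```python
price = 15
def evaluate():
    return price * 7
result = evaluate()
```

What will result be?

Step 1: price = 15 is defined globally.
Step 2: evaluate() looks up price from global scope = 15, then computes 15 * 7 = 105.
Step 3: result = 105

The answer is 105.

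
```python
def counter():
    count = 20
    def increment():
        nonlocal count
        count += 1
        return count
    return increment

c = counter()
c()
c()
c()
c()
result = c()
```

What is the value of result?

Step 1: counter() creates closure with count = 20.
Step 2: Each c() call increments count via nonlocal. After 5 calls: 20 + 5 = 25.
Step 3: result = 25

The answer is 25.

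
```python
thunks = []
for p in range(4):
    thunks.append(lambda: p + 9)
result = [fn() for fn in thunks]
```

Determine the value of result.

Step 1: All lambdas capture p by reference. After the loop, p = 3.
Step 2: Each call returns 3 + 9 = 12.
Step 3: result = [12, 12, 12, 12]

The answer is [12, 12, 12, 12].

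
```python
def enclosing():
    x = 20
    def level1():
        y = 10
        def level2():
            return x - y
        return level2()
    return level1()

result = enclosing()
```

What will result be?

Step 1: x = 20 in enclosing. y = 10 in level1.
Step 2: level2() reads x = 20 and y = 10 from enclosing scopes.
Step 3: result = 20 - 10 = 10

The answer is 10.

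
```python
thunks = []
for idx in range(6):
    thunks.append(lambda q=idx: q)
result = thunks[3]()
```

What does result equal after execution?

Step 1: Default argument q=idx captures idx's value at each iteration.
Step 2: thunks[3] captured q = 3 when idx was 3.
Step 3: result = 3

The answer is 3.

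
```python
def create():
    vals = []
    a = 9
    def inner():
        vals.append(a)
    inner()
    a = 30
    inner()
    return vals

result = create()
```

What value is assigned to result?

Step 1: a = 9. inner() appends current a to vals.
Step 2: First inner(): appends 9. Then a = 30.
Step 3: Second inner(): appends 30 (closure sees updated a). result = [9, 30]

The answer is [9, 30].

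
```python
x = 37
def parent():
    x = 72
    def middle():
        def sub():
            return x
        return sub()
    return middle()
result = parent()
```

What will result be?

Step 1: parent() defines x = 72. middle() and sub() have no local x.
Step 2: sub() checks local (none), enclosing middle() (none), enclosing parent() and finds x = 72.
Step 3: result = 72

The answer is 72.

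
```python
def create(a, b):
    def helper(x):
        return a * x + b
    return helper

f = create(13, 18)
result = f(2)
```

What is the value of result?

Step 1: create(13, 18) captures a = 13, b = 18.
Step 2: f(2) computes 13 * 2 + 18 = 44.
Step 3: result = 44

The answer is 44.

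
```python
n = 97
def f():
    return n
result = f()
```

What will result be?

Step 1: n = 97 is defined in the global scope.
Step 2: f() looks up n. No local n exists, so Python checks the global scope via LEGB rule and finds n = 97.
Step 3: result = 97

The answer is 97.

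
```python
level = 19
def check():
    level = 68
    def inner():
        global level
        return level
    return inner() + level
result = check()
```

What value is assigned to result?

Step 1: Global level = 19. check() shadows with local level = 68.
Step 2: inner() uses global keyword, so inner() returns global level = 19.
Step 3: check() returns 19 + 68 = 87

The answer is 87.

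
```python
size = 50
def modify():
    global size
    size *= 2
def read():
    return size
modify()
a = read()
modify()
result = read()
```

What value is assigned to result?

Step 1: size = 50.
Step 2: First modify(): size = 50 * 2 = 100.
Step 3: Second modify(): size = 100 * 2 = 200.
Step 4: read() returns 200

The answer is 200.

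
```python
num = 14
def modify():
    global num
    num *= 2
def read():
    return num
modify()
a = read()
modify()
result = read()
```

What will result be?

Step 1: num = 14.
Step 2: First modify(): num = 14 * 2 = 28.
Step 3: Second modify(): num = 28 * 2 = 56.
Step 4: read() returns 56

The answer is 56.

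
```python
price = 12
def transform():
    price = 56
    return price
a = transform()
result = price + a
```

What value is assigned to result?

Step 1: Global price = 12. transform() returns local price = 56.
Step 2: a = 56. Global price still = 12.
Step 3: result = 12 + 56 = 68

The answer is 68.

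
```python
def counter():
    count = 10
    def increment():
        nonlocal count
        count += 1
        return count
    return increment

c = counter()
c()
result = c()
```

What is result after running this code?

Step 1: counter() creates closure with count = 10.
Step 2: Each c() call increments count via nonlocal. After 2 calls: 10 + 2 = 12.
Step 3: result = 12

The answer is 12.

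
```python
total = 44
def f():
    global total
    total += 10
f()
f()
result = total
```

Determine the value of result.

Step 1: total = 44.
Step 2: First f(): total = 44 + 10 = 54.
Step 3: Second f(): total = 54 + 10 = 64. result = 64

The answer is 64.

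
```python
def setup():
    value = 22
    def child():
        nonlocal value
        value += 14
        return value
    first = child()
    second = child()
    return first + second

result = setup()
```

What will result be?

Step 1: value starts at 22.
Step 2: First call: value = 22 + 14 = 36, returns 36.
Step 3: Second call: value = 36 + 14 = 50, returns 50.
Step 4: result = 36 + 50 = 86

The answer is 86.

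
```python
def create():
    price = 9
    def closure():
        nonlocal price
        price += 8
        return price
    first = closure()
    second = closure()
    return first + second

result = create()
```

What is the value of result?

Step 1: price starts at 9.
Step 2: First call: price = 9 + 8 = 17, returns 17.
Step 3: Second call: price = 17 + 8 = 25, returns 25.
Step 4: result = 17 + 25 = 42

The answer is 42.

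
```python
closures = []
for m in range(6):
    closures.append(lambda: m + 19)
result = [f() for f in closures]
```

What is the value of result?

Step 1: All lambdas capture m by reference. After the loop, m = 5.
Step 2: Each call returns 5 + 19 = 24.
Step 3: result = [24, 24, 24, 24, 24, 24]

The answer is [24, 24, 24, 24, 24, 24].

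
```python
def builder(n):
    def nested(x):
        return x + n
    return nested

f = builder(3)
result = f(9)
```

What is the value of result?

Step 1: builder(3) creates a closure that captures n = 3.
Step 2: f(9) calls the closure with x = 9, returning 9 + 3 = 12.
Step 3: result = 12

The answer is 12.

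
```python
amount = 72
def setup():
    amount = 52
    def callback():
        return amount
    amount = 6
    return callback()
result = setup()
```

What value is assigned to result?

Step 1: setup() sets amount = 52, then later amount = 6.
Step 2: callback() is called after amount is reassigned to 6. Closures capture variables by reference, not by value.
Step 3: result = 6

The answer is 6.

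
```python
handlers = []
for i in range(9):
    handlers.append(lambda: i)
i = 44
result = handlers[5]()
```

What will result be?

Step 1: Lambdas capture the variable i by reference, not by value.
Step 2: After the loop, i is reassigned to 44.
Step 3: handlers[5]() looks up the current i = 44. result = 44

The answer is 44.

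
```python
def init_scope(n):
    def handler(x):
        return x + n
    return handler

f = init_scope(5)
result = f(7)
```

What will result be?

Step 1: init_scope(5) creates a closure that captures n = 5.
Step 2: f(7) calls the closure with x = 7, returning 7 + 5 = 12.
Step 3: result = 12

The answer is 12.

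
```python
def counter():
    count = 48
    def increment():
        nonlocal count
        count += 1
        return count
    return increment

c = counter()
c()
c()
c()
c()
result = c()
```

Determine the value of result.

Step 1: counter() creates closure with count = 48.
Step 2: Each c() call increments count via nonlocal. After 5 calls: 48 + 5 = 53.
Step 3: result = 53

The answer is 53.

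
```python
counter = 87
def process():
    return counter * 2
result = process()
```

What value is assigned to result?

Step 1: counter = 87 is defined globally.
Step 2: process() looks up counter from global scope = 87, then computes 87 * 2 = 174.
Step 3: result = 174

The answer is 174.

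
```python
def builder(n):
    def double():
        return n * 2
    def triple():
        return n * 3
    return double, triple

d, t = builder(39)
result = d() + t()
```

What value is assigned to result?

Step 1: Both closures capture the same n = 39.
Step 2: d() = 39 * 2 = 78, t() = 39 * 3 = 117.
Step 3: result = 78 + 117 = 195

The answer is 195.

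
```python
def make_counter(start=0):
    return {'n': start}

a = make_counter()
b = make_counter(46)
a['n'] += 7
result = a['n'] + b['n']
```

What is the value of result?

Step 1: make_counter() returns a new dict each call (immutable default 0).
Step 2: a = {'n': 0}, b = {'n': 46}.
Step 3: a['n'] += 7 = 7. result = 7 + 46 = 53

The answer is 53.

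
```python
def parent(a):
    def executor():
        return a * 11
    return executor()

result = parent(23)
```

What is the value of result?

Step 1: parent(23) binds parameter a = 23.
Step 2: executor() accesses a = 23 from enclosing scope.
Step 3: result = 23 * 11 = 253

The answer is 253.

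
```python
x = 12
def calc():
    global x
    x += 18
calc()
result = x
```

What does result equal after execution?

Step 1: x = 12 globally.
Step 2: calc() modifies global x: x += 18 = 30.
Step 3: result = 30

The answer is 30.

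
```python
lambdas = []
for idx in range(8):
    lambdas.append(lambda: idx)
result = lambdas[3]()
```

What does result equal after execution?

Step 1: The loop creates 8 lambdas, all referencing the same variable idx.
Step 2: After the loop, idx = 7 (final value).
Step 3: lambdas[3]() looks up idx at call time and finds 7. This is the late binding gotcha. result = 7

The answer is 7.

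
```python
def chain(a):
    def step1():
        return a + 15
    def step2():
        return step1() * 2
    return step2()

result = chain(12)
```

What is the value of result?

Step 1: chain(12) captures a = 12.
Step 2: step2() calls step1() which returns 12 + 15 = 27.
Step 3: step2() returns 27 * 2 = 54

The answer is 54.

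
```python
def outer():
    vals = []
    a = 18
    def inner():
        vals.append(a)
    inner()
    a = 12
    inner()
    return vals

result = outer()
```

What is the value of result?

Step 1: a = 18. inner() appends current a to vals.
Step 2: First inner(): appends 18. Then a = 12.
Step 3: Second inner(): appends 12 (closure sees updated a). result = [18, 12]

The answer is [18, 12].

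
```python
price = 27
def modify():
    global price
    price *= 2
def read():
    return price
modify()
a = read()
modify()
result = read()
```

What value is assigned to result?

Step 1: price = 27.
Step 2: First modify(): price = 27 * 2 = 54.
Step 3: Second modify(): price = 54 * 2 = 108.
Step 4: read() returns 108

The answer is 108.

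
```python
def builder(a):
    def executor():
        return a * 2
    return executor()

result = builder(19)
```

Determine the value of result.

Step 1: builder(19) binds parameter a = 19.
Step 2: executor() accesses a = 19 from enclosing scope.
Step 3: result = 19 * 2 = 38

The answer is 38.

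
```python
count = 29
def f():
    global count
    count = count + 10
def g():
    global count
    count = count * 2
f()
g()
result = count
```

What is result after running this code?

Step 1: count = 29.
Step 2: f() adds 10: count = 29 + 10 = 39.
Step 3: g() doubles: count = 39 * 2 = 78.
Step 4: result = 78

The answer is 78.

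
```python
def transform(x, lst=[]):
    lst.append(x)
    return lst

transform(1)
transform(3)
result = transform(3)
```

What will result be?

Step 1: Mutable default argument gotcha! The list [] is created once.
Step 2: Each call appends to the SAME list: [1], [1, 3], [1, 3, 3].
Step 3: result = [1, 3, 3]

The answer is [1, 3, 3].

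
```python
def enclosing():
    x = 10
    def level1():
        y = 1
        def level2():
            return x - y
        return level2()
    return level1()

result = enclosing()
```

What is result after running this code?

Step 1: x = 10 in enclosing. y = 1 in level1.
Step 2: level2() reads x = 10 and y = 1 from enclosing scopes.
Step 3: result = 10 - 1 = 9

The answer is 9.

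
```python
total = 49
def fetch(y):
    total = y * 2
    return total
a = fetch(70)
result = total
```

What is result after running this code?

Step 1: Global total = 49.
Step 2: fetch(70) creates local total = 70 * 2 = 140.
Step 3: Global total unchanged because no global keyword. result = 49

The answer is 49.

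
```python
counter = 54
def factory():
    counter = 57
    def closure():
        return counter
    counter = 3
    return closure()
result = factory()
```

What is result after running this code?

Step 1: factory() sets counter = 57, then later counter = 3.
Step 2: closure() is called after counter is reassigned to 3. Closures capture variables by reference, not by value.
Step 3: result = 3

The answer is 3.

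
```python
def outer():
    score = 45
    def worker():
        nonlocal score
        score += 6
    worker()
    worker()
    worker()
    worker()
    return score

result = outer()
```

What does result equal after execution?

Step 1: score starts at 45.
Step 2: worker() is called 4 times, each adding 6.
Step 3: score = 45 + 6 * 4 = 69

The answer is 69.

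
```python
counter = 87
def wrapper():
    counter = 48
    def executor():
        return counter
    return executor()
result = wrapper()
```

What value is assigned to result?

Step 1: counter = 87 globally, but wrapper() defines counter = 48 locally.
Step 2: executor() looks up counter. Not in local scope, so checks enclosing scope (wrapper) and finds counter = 48.
Step 3: result = 48

The answer is 48.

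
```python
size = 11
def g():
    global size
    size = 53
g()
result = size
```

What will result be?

Step 1: size = 11 globally.
Step 2: g() declares global size and sets it to 53.
Step 3: After g(), global size = 53. result = 53

The answer is 53.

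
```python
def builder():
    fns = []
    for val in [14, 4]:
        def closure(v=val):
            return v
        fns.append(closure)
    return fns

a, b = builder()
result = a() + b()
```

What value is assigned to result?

Step 1: Default argument v=val captures val at each iteration.
Step 2: a() returns 14 (captured at first iteration), b() returns 4 (captured at second).
Step 3: result = 14 + 4 = 18

The answer is 18.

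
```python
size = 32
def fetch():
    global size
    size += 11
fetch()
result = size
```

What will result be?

Step 1: size = 32 globally.
Step 2: fetch() modifies global size: size += 11 = 43.
Step 3: result = 43

The answer is 43.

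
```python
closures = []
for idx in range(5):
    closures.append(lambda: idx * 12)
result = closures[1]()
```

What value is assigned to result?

Step 1: All lambdas reference the same variable idx (late binding).
Step 2: After the loop, idx = 4. Every lambda returns idx * 12.
Step 3: closures[1]() = 4 * 12 = 48

The answer is 48.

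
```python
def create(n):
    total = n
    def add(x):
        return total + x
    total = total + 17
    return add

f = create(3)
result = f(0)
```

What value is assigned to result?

Step 1: create(3) sets total = 3, then total = 3 + 17 = 20.
Step 2: Closures capture by reference, so add sees total = 20.
Step 3: f(0) returns 20 + 0 = 20

The answer is 20.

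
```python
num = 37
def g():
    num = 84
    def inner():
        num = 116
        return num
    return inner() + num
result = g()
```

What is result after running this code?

Step 1: g() has local num = 84. inner() has local num = 116.
Step 2: inner() returns its local num = 116.
Step 3: g() returns 116 + its own num (84) = 200

The answer is 200.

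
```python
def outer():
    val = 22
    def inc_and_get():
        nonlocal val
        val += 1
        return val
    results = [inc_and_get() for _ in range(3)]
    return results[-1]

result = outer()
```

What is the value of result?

Step 1: val = 22.
Step 2: Three calls to inc_and_get(), each adding 1.
Step 3: Last value = 22 + 1 * 3 = 25

The answer is 25.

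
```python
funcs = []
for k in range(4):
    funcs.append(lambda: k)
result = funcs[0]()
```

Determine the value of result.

Step 1: The loop creates 4 lambdas, all referencing the same variable k.
Step 2: After the loop, k = 3 (final value).
Step 3: funcs[0]() looks up k at call time and finds 3. This is the late binding gotcha. result = 3

The answer is 3.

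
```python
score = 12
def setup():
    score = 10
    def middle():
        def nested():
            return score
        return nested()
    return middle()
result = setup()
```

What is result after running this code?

Step 1: setup() defines score = 10. middle() and nested() have no local score.
Step 2: nested() checks local (none), enclosing middle() (none), enclosing setup() and finds score = 10.
Step 3: result = 10

The answer is 10.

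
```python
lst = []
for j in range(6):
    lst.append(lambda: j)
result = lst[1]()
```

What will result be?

Step 1: The loop creates 6 lambdas, all referencing the same variable j.
Step 2: After the loop, j = 5 (final value).
Step 3: lst[1]() looks up j at call time and finds 5. This is the late binding gotcha. result = 5

The answer is 5.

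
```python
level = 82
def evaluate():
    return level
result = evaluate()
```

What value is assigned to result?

Step 1: level = 82 is defined in the global scope.
Step 2: evaluate() looks up level. No local level exists, so Python checks the global scope via LEGB rule and finds level = 82.
Step 3: result = 82

The answer is 82.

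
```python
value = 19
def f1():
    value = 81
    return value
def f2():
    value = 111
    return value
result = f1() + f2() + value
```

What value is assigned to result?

Step 1: Each function shadows global value with its own local.
Step 2: f1() returns 81, f2() returns 111.
Step 3: Global value = 19 is unchanged. result = 81 + 111 + 19 = 211

The answer is 211.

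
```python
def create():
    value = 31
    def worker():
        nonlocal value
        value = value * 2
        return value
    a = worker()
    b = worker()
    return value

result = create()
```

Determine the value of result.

Step 1: value starts at 31.
Step 2: First worker(): value = 31 * 2 = 62.
Step 3: Second worker(): value = 62 * 2 = 124.
Step 4: result = 124

The answer is 124.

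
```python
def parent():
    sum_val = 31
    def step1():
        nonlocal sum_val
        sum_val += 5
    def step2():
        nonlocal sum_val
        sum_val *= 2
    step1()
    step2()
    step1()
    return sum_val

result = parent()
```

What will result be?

Step 1: sum_val = 31.
Step 2: step1(): sum_val = 31 + 5 = 36.
Step 3: step2(): sum_val = 36 * 2 = 72.
Step 4: step1(): sum_val = 72 + 5 = 77. result = 77

The answer is 77.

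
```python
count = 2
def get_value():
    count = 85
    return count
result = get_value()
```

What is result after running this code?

Step 1: Global count = 2.
Step 2: get_value() creates local count = 85, shadowing the global.
Step 3: Returns local count = 85. result = 85

The answer is 85.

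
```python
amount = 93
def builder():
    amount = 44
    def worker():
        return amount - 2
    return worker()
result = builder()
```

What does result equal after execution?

Step 1: builder() shadows global amount with amount = 44.
Step 2: worker() finds amount = 44 in enclosing scope, computes 44 - 2 = 42.
Step 3: result = 42

The answer is 42.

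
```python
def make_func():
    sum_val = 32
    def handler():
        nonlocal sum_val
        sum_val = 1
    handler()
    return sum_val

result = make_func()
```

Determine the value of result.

Step 1: make_func() sets sum_val = 32.
Step 2: handler() uses nonlocal to reassign sum_val = 1.
Step 3: result = 1

The answer is 1.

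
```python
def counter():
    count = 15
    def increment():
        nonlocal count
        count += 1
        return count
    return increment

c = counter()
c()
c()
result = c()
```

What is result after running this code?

Step 1: counter() creates closure with count = 15.
Step 2: Each c() call increments count via nonlocal. After 3 calls: 15 + 3 = 18.
Step 3: result = 18

The answer is 18.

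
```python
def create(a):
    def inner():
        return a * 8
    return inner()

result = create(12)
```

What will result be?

Step 1: create(12) binds parameter a = 12.
Step 2: inner() accesses a = 12 from enclosing scope.
Step 3: result = 12 * 8 = 96

The answer is 96.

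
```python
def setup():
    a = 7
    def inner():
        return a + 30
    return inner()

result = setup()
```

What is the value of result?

Step 1: setup() defines a = 7.
Step 2: inner() reads a = 7 from enclosing scope, returns 7 + 30 = 37.
Step 3: result = 37

The answer is 37.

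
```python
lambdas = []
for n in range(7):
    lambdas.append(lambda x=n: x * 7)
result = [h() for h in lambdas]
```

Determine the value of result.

Step 1: Default arg x=n captures n at each iteration.
Step 2: lambdas[k] has x defaulting to k, returns k * 7.
Step 3: result = [0, 7, 14, 21, 28, 35, 42]

The answer is [0, 7, 14, 21, 28, 35, 42].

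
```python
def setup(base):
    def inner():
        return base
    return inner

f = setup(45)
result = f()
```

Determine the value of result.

Step 1: setup(45) creates closure capturing base = 45.
Step 2: f() returns the captured base = 45.
Step 3: result = 45

The answer is 45.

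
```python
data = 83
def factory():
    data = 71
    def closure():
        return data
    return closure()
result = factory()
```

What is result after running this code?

Step 1: data = 83 globally, but factory() defines data = 71 locally.
Step 2: closure() looks up data. Not in local scope, so checks enclosing scope (factory) and finds data = 71.
Step 3: result = 71

The answer is 71.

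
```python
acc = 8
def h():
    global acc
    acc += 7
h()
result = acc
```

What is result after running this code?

Step 1: acc = 8 globally.
Step 2: h() modifies global acc: acc += 7 = 15.
Step 3: result = 15

The answer is 15.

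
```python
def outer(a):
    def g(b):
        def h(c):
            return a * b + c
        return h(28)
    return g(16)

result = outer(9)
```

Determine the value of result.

Step 1: a = 9, b = 16, c = 28.
Step 2: h() computes a * b + c = 9 * 16 + 28 = 172.
Step 3: result = 172

The answer is 172.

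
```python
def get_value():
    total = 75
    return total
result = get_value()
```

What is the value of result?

Step 1: get_value() defines total = 75 in its local scope.
Step 2: return total finds the local variable total = 75.
Step 3: result = 75

The answer is 75.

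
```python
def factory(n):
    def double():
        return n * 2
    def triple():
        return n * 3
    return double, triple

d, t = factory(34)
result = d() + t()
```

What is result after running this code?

Step 1: Both closures capture the same n = 34.
Step 2: d() = 34 * 2 = 68, t() = 34 * 3 = 102.
Step 3: result = 68 + 102 = 170

The answer is 170.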